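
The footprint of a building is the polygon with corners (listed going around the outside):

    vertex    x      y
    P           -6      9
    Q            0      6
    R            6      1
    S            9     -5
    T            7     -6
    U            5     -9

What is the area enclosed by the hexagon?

Apply the surveyor's formula: 2A = Σ (x_i·y_{i+1} − x_{i+1}·y_i), indices taken mod 6.
Σ = (-36) + (-36) + (-39) + (-19) + (-33) + (-9) = -172
Area = |Σ|/2 = 86.

86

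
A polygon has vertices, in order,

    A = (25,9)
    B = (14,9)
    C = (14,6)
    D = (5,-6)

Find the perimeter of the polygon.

54

|AB| = √((-11)² + (0)²) = √121 = 11
|BC| = √((0)² + (-3)²) = √9 = 3
|CD| = √((-9)² + (-12)²) = √225 = 15
|DA| = √((20)² + (15)²) = √625 = 25
Perimeter = 11 + 3 + 15 + 25 = 54.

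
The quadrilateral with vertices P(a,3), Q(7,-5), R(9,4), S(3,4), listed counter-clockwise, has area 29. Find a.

The doubled signed area Σ (x_i y_{i+1} − x_{i+1} y_i) is linear in a.
With a=0 it equals 85; the coefficient of a is -9 (from the two edges through P).
So -9·a + 85 = 2·29 = 58 ⇒ a = 3.

3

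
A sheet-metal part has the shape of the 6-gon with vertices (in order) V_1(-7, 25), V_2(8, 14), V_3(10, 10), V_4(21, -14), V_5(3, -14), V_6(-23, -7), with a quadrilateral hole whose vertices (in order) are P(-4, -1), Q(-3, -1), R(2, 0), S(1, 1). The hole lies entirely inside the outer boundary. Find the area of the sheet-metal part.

959.5

Outer boundary:
Apply the shoelace formula: 2A = Σ (x_i·y_{i+1} − x_{i+1}·y_i), indices taken mod 6.
Cross-terms: -298, -60, -350, -252, -343, -624  ⇒  Σ = -1927
Area = |Σ|/2 = 963.5.
Hole:
Apply the shoelace (surveyor's) formula: 2A = Σ (x_i·y_{i+1} − x_{i+1}·y_i), indices taken mod 4.
Cross-terms: 1, 2, 2, 3  ⇒  Σ = 8
Area = |Σ|/2 = 4.
Net area = 963.5 − 4 = 959.5.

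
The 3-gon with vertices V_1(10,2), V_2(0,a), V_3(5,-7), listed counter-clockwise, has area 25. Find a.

The doubled signed area Σ (x_i y_{i+1} − x_{i+1} y_i) is linear in a.
With a=0 it equals 80; the coefficient of a is 5 (from the two edges through V_2).
So 5·a + 80 = 2·25 = 50 ⇒ a = -6.

-6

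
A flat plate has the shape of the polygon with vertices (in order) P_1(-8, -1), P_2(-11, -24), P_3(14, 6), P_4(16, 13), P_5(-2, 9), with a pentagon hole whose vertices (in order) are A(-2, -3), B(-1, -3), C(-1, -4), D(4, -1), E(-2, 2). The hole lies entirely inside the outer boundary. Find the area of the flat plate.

372

Outer boundary:
Apply Gauss's area formula: 2A = Σ (x_i·y_{i+1} − x_{i+1}·y_i), indices taken mod 5.
P_1→P_2: (-8)(-24) − (-11)(-1) = 181
P_2→P_3: (-11)(6) − (14)(-24) = 270
P_3→P_4: (14)(13) − (16)(6) = 86
P_4→P_5: (16)(9) − (-2)(13) = 170
P_5→P_1: (-2)(-1) − (-8)(9) = 74
Σ = 781
Area = |Σ|/2 = 390.5.
Hole:
A→B: (-2)(-3) − (-1)(-3) = 3
B→C: (-1)(-4) − (-1)(-3) = 1
C→D: (-1)(-1) − (4)(-4) = 17
D→E: (4)(2) − (-2)(-1) = 6
E→A: (-2)(-3) − (-2)(2) = 10
Σ = 37
Area = |Σ|/2 = 18.5.
Net area = 390.5 − 18.5 = 372.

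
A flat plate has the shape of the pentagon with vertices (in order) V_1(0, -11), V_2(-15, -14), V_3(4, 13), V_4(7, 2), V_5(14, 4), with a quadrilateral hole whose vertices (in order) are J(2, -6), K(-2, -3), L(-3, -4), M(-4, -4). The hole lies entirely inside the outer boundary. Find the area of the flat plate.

Outer boundary:
V_1→V_2: (0)(-14) − (-15)(-11) = -165
V_2→V_3: (-15)(13) − (4)(-14) = -139
V_3→V_4: (4)(2) − (7)(13) = -83
V_4→V_5: (7)(4) − (14)(2) = 0
V_5→V_1: (14)(-11) − (0)(4) = -154
Σ = -541
Area = |Σ|/2 = 270.5.
Hole:
J→K: (2)(-3) − (-2)(-6) = -18
K→L: (-2)(-4) − (-3)(-3) = -1
L→M: (-3)(-4) − (-4)(-4) = -4
M→J: (-4)(-6) − (2)(-4) = 32
Σ = 9
Area = |Σ|/2 = 4.5.
Net area = 270.5 − 4.5 = 266.

266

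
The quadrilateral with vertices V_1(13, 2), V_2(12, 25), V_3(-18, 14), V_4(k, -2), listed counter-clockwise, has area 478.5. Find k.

2

Write out the shoelace sum; only the two edges meeting at V_4 involve k:
2·Area = [((-18)·(-2) − k·14) + (k·2 − 13·(-2))] + 919
       = -12·k + 981 = 957
⇒ k = 2.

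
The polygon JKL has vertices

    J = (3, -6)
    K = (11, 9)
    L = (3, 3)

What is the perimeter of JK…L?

36

|JK| = √((8)² + (15)²) = √289 = 17
|KL| = √((-8)² + (-6)²) = √100 = 10
|LJ| = √((0)² + (-9)²) = √81 = 9
Perimeter = 17 + 10 + 9 = 36.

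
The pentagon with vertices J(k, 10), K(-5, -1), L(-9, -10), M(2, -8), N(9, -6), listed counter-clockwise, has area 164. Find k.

Write out the shoelace sum; only the two edges meeting at J involve k:
2·Area = [(9·10 − k·(-6)) + (k·(-1) − (-5)·10)] + 193
       = 5·k + 333 = 328
⇒ k = -1.

-1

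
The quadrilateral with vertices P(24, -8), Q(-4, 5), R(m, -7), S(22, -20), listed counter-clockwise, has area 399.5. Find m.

-9

The doubled signed area Σ (x_i y_{i+1} − x_{i+1} y_i) is linear in m.
With m=0 it equals 574; the coefficient of m is -25 (from the two edges through R).
So -25·m + 574 = 2·399.5 = 799 ⇒ m = -9.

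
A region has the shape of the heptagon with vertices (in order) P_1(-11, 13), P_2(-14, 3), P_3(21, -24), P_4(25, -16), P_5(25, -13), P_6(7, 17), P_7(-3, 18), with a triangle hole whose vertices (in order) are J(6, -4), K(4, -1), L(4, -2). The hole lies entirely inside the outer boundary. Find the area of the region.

Outer boundary:
Σ = (149) + (273) + (264) + (75) + (516) + (177) + (159) = 1613
Area = |Σ|/2 = 806.5.
Hole:
Apply the shoelace formula: 2A = Σ (x_i·y_{i+1} − x_{i+1}·y_i), indices taken mod 3.
Σ = (10) + (-4) + (-4) = 2
Area = |Σ|/2 = 1.
Net area = 806.5 − 1 = 805.5.

805.5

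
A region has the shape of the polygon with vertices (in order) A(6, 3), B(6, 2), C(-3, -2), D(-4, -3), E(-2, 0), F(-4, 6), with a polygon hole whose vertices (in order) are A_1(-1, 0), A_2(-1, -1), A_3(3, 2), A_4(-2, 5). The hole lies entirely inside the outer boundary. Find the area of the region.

Outer boundary:
Apply the surveyor's formula: 2A = Σ (x_i·y_{i+1} − x_{i+1}·y_i), indices taken mod 6.
Cross-terms: -6, -6, 1, -6, -12, -48  ⇒  Σ = -77
Area = |Σ|/2 = 38.5.
Hole:
Apply Gauss's area formula: 2A = Σ (x_i·y_{i+1} − x_{i+1}·y_i), indices taken mod 4.
Σ = (1) + (1) + (19) + (5) = 26
Area = |Σ|/2 = 13.
Net area = 38.5 − 13 = 25.5.

25.5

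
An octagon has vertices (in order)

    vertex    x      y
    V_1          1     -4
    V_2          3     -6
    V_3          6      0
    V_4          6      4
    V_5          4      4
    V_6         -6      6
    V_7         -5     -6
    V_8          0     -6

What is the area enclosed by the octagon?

Apply Gauss's area formula: 2A = Σ (x_i·y_{i+1} − x_{i+1}·y_i), indices taken mod 8.
Σ = (6) + (36) + (24) + (8) + (48) + (66) + (30) + (6) = 224
Area = |Σ|/2 = 112.

112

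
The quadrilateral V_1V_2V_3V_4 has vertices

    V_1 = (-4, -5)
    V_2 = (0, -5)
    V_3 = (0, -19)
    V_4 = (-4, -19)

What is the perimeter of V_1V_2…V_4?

36

|V_1V_2| = √((4)² + (0)²) = √16 = 4
|V_2V_3| = √((0)² + (-14)²) = √196 = 14
|V_3V_4| = √((-4)² + (0)²) = √16 = 4
|V_4V_1| = √((0)² + (14)²) = √196 = 14
Perimeter = 4 + 14 + 4 + 14 = 36.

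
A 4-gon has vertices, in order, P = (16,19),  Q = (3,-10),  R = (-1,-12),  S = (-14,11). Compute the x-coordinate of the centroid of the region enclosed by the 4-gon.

Apply the surveyor's formula. First the cross-terms c_i = x_i·y_{i+1} − x_{i+1}·y_i:
  -217, -46, -179, -442  ⇒  2A = -884, A = -442.
Then Σ (x_i + x_{i+1})·c_i = -2414, so x̄ = -2414 / (6·(-442)) = 71/78.

71/78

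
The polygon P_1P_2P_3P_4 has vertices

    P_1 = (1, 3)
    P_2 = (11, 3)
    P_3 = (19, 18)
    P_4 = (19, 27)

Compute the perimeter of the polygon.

66

|P_1P_2| = √((10)² + (0)²) = √100 = 10
|P_2P_3| = √((8)² + (15)²) = √289 = 17
|P_3P_4| = √((0)² + (9)²) = √81 = 9
|P_4P_1| = √((-18)² + (-24)²) = √900 = 30
Perimeter = 10 + 17 + 9 + 30 = 66.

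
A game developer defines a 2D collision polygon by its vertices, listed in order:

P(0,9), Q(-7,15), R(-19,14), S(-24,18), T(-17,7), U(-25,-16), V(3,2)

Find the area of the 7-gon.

P→Q: (0)(15) − (-7)(9) = 63
Q→R: (-7)(14) − (-19)(15) = 187
R→S: (-19)(18) − (-24)(14) = -6
S→T: (-24)(7) − (-17)(18) = 138
T→U: (-17)(-16) − (-25)(7) = 447
U→V: (-25)(2) − (3)(-16) = -2
V→P: (3)(9) − (0)(2) = 27
Σ = 854
Area = |Σ|/2 = 427.

427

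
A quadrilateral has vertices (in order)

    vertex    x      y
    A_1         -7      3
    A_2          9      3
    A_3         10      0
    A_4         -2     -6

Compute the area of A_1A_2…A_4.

Cross-terms: -48, -30, -60, -48  ⇒  Σ = -186
Area = |Σ|/2 = 93.

93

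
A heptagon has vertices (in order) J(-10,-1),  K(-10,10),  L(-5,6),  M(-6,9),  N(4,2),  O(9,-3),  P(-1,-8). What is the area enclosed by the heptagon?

Apply Gauss's area formula: 2A = Σ (x_i·y_{i+1} − x_{i+1}·y_i), indices taken mod 7.
J→K: (-10)(10) − (-10)(-1) = -110
K→L: (-10)(6) − (-5)(10) = -10
L→M: (-5)(9) − (-6)(6) = -9
M→N: (-6)(2) − (4)(9) = -48
N→O: (4)(-3) − (9)(2) = -30
O→P: (9)(-8) − (-1)(-3) = -75
P→J: (-1)(-1) − (-10)(-8) = -79
Σ = -361
Area = |Σ|/2 = 180.5.

180.5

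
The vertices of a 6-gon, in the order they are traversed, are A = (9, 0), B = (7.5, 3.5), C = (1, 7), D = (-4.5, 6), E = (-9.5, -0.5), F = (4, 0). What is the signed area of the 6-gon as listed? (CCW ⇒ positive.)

89.625

Apply Gauss's area formula: 2A = Σ (x_i·y_{i+1} − x_{i+1}·y_i), indices taken mod 6.
A→B: (9)(3.5) − (7.5)(0) = 31.5
B→C: (7.5)(7) − (1)(3.5) = 49
C→D: (1)(6) − (-4.5)(7) = 37.5
D→E: (-4.5)(-0.5) − (-9.5)(6) = 59.25
E→F: (-9.5)(0) − (4)(-0.5) = 2
F→A: (4)(0) − (9)(0) = 0
Σ = 179.25
Signed area = Σ/2 = 89.625 (positive ⇒ counter-clockwise traversal).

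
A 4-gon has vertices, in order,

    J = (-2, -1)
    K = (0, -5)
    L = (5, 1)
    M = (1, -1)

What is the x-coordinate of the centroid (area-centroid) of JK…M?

12/13

Apply the surveyor's formula. First the cross-terms c_i = x_i·y_{i+1} − x_{i+1}·y_i:
  10, 25, -6, -3  ⇒  2A = 26, A = 13.
Then Σ (x_i + x_{i+1})·c_i = 72, so x̄ = 72 / (6·13) = 12/13.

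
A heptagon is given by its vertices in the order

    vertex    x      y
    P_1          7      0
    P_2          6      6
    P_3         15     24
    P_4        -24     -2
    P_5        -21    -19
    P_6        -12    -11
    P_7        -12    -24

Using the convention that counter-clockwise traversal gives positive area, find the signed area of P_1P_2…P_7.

Apply the shoelace (surveyor's) formula: 2A = Σ (x_i·y_{i+1} − x_{i+1}·y_i), indices taken mod 7.
P_1→P_2: (7)(6) − (6)(0) = 42
P_2→P_3: (6)(24) − (15)(6) = 54
P_3→P_4: (15)(-2) − (-24)(24) = 546
P_4→P_5: (-24)(-19) − (-21)(-2) = 414
P_5→P_6: (-21)(-11) − (-12)(-19) = 3
P_6→P_7: (-12)(-24) − (-12)(-11) = 156
P_7→P_1: (-12)(0) − (7)(-24) = 168
Σ = 1383
Signed area = Σ/2 = 691.5 (positive ⇒ counter-clockwise traversal).

691.5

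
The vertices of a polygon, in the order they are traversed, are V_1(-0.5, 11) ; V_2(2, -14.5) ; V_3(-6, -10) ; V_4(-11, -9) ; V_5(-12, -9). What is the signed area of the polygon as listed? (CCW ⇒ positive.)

Σ = (-14.75) + (-107) + (-56) + (-9) + (-136.5) = -323.25
Signed area = Σ/2 = -161.625 (negative ⇒ clockwise traversal).

-161.625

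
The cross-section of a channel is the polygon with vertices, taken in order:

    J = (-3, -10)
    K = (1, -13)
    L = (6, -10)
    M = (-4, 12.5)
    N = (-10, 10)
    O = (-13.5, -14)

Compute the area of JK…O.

302.5

Apply the surveyor's formula: 2A = Σ (x_i·y_{i+1} − x_{i+1}·y_i), indices taken mod 6.
Σ = (49) + (68) + (35) + (85) + (275) + (93) = 605
Area = |Σ|/2 = 302.5.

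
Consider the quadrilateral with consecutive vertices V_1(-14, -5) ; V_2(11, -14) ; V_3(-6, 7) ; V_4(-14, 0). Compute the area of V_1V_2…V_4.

206

Apply Gauss's area formula: 2A = Σ (x_i·y_{i+1} − x_{i+1}·y_i), indices taken mod 4.
Σ = (251) + (-7) + (98) + (70) = 412
Area = |Σ|/2 = 206.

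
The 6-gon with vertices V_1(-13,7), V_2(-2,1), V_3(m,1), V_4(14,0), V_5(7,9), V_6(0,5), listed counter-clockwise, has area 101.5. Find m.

8

Write out the shoelace sum; only the two edges meeting at V_3 involve m:
2·Area = [((-2)·1 − m·1) + (m·0 − 14·1)] + 227
       = -1·m + 211 = 203
⇒ m = 8.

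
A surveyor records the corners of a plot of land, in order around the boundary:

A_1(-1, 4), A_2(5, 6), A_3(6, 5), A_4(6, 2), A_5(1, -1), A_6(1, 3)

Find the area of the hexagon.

Cross-terms: -26, -11, -18, -8, 4, 7  ⇒  Σ = -52
Area = |Σ|/2 = 26.

26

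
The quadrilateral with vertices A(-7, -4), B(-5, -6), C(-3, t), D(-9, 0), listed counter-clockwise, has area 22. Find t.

Write out the shoelace sum; only the two edges meeting at C involve t:
2·Area = [((-5)·t − (-3)·(-6)) + ((-3)·0 − (-9)·t)] + 58
       = 4·t + 40 = 44
⇒ t = 1.

1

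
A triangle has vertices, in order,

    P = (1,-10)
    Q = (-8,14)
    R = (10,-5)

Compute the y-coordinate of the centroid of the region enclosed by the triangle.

Apply Gauss's area formula. First the cross-terms c_i = x_i·y_{i+1} − x_{i+1}·y_i:
  -66, -100, -95  ⇒  2A = -261, A = -130.5.
Then Σ (y_i + y_{i+1})·c_i = 261, so ȳ = 261 / (6·(-130.5)) = -1/3.

-1/3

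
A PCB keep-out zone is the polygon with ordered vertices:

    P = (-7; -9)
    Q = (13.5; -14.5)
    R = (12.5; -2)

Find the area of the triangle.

Apply Gauss's area formula: 2A = Σ (x_i·y_{i+1} − x_{i+1}·y_i), indices taken mod 3.
P→Q: (-7)(-14.5) − (13.5)(-9) = 223
Q→R: (13.5)(-2) − (12.5)(-14.5) = 154.25
R→P: (12.5)(-9) − (-7)(-2) = -126.5
Σ = 250.75
Area = |Σ|/2 = 125.375.

125.375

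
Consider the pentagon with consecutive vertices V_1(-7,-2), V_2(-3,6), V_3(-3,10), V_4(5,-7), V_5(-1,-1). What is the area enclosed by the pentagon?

53

Apply Gauss's area formula: 2A = Σ (x_i·y_{i+1} − x_{i+1}·y_i), indices taken mod 5.
Σ = (-48) + (-12) + (-29) + (-12) + (-5) = -106
Area = |Σ|/2 = 53.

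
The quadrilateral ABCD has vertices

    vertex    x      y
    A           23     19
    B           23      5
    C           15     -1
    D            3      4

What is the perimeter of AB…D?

|AB| = √((0)² + (-14)²) = √196 = 14
|BC| = √((-8)² + (-6)²) = √100 = 10
|CD| = √((-12)² + (5)²) = √169 = 13
|DA| = √((20)² + (15)²) = √625 = 25
Perimeter = 14 + 10 + 13 + 25 = 62.

62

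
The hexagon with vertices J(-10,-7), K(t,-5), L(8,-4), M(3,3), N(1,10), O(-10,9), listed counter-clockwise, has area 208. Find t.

Write out the shoelace sum; only the two edges meeting at K involve t:
2·Area = [((-10)·(-5) − t·(-7)) + (t·(-4) − 8·(-5))] + 332
       = 3·t + 422 = 416
⇒ t = -2.

-2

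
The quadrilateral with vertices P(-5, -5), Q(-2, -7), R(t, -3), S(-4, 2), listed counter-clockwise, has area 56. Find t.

7

Write out the shoelace sum; only the two edges meeting at R involve t:
2·Area = [((-2)·(-3) − t·(-7)) + (t·2 − (-4)·(-3))] + 55
       = 9·t + 49 = 112
⇒ t = 7.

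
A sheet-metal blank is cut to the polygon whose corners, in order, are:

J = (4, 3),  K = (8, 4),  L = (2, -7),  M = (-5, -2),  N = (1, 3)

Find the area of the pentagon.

Apply the shoelace (surveyor's) formula: 2A = Σ (x_i·y_{i+1} − x_{i+1}·y_i), indices taken mod 5.
Σ = (-8) + (-64) + (-39) + (-13) + (-9) = -133
Area = |Σ|/2 = 66.5.

66.5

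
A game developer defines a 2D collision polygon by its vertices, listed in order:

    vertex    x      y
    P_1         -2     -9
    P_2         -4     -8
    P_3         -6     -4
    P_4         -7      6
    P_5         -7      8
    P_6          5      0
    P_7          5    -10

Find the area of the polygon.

Σ = (-20) + (-32) + (-64) + (-14) + (-40) + (-50) + (-65) = -285
Area = |Σ|/2 = 142.5.

142.5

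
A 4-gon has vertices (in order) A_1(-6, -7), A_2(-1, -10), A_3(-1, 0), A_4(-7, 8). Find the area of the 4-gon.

Apply the surveyor's formula: 2A = Σ (x_i·y_{i+1} − x_{i+1}·y_i), indices taken mod 4.
Σ = (53) + (-10) + (-8) + (97) = 132
Area = |Σ|/2 = 66.

66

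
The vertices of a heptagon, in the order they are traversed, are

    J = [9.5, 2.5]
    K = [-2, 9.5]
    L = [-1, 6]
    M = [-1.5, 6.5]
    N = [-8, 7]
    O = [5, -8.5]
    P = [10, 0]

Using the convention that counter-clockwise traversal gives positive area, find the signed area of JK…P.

Apply Gauss's area formula: 2A = Σ (x_i·y_{i+1} − x_{i+1}·y_i), indices taken mod 7.
Σ = (95.25) + (-2.5) + (2.5) + (41.5) + (33) + (85) + (25) = 279.75
Signed area = Σ/2 = 139.875 (positive ⇒ counter-clockwise traversal).

139.875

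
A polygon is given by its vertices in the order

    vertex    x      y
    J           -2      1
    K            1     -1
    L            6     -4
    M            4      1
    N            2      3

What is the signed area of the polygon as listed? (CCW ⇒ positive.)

Apply the shoelace formula: 2A = Σ (x_i·y_{i+1} − x_{i+1}·y_i), indices taken mod 5.
J→K: (-2)(-1) − (1)(1) = 1
K→L: (1)(-4) − (6)(-1) = 2
L→M: (6)(1) − (4)(-4) = 22
M→N: (4)(3) − (2)(1) = 10
N→J: (2)(1) − (-2)(3) = 8
Σ = 43
Signed area = Σ/2 = 21.5 (positive ⇒ counter-clockwise traversal).

21.5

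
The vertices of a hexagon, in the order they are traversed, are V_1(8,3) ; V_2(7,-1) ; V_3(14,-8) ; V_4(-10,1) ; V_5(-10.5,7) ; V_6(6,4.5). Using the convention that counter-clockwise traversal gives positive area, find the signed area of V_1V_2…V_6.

-151.875

Apply the shoelace (surveyor's) formula: 2A = Σ (x_i·y_{i+1} − x_{i+1}·y_i), indices taken mod 6.
V_1→V_2: (8)(-1) − (7)(3) = -29
V_2→V_3: (7)(-8) − (14)(-1) = -42
V_3→V_4: (14)(1) − (-10)(-8) = -66
V_4→V_5: (-10)(7) − (-10.5)(1) = -59.5
V_5→V_6: (-10.5)(4.5) − (6)(7) = -89.25
V_6→V_1: (6)(3) − (8)(4.5) = -18
Σ = -303.75
Signed area = Σ/2 = -151.875 (negative ⇒ clockwise traversal).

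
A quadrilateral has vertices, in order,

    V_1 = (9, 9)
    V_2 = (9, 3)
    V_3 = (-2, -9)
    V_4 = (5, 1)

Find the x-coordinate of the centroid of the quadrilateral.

Apply the shoelace (surveyor's) formula. First the cross-terms c_i = x_i·y_{i+1} − x_{i+1}·y_i:
  -54, -75, 43, 36  ⇒  2A = -50, A = -25.
Then Σ (x_i + x_{i+1})·c_i = -864, so x̄ = -864 / (6·(-25)) = 5.76.

5.76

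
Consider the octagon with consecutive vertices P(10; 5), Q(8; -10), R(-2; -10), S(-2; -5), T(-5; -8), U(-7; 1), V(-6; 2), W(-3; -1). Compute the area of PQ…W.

160.5

Apply the surveyor's formula: 2A = Σ (x_i·y_{i+1} − x_{i+1}·y_i), indices taken mod 8.
Σ = (-140) + (-100) + (-10) + (-9) + (-61) + (-8) + (12) + (-5) = -321
Area = |Σ|/2 = 160.5.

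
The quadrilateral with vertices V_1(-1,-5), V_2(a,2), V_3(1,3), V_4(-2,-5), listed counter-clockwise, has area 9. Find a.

2

Write out the shoelace sum; only the two edges meeting at V_2 involve a:
2·Area = [((-1)·2 − a·(-5)) + (a·3 − 1·2)] + 6
       = 8·a + 2 = 18
⇒ a = 2.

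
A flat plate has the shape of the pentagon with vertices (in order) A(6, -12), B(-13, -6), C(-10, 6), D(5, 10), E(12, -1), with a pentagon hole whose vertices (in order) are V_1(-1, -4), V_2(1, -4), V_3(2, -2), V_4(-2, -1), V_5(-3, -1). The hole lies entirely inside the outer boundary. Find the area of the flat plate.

352.5

Outer boundary:
Apply the shoelace formula: 2A = Σ (x_i·y_{i+1} − x_{i+1}·y_i), indices taken mod 5.
Cross-terms: -192, -138, -130, -125, -138  ⇒  Σ = -723
Area = |Σ|/2 = 361.5.
Hole:
Apply the shoelace formula: 2A = Σ (x_i·y_{i+1} − x_{i+1}·y_i), indices taken mod 5.
Cross-terms: 8, 6, -6, -1, 11  ⇒  Σ = 18
Area = |Σ|/2 = 9.
Net area = 361.5 − 9 = 352.5.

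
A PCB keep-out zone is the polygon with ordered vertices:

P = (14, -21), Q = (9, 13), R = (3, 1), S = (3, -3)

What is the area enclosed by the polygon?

154

Apply the shoelace formula: 2A = Σ (x_i·y_{i+1} − x_{i+1}·y_i), indices taken mod 4.
Cross-terms: 371, -30, -12, -21  ⇒  Σ = 308
Area = |Σ|/2 = 154.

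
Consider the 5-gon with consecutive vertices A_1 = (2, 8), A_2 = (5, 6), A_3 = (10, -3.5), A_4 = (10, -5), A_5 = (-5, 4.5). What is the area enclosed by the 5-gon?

Cross-terms: -28, -77.5, -15, 20, -49  ⇒  Σ = -149.5
Area = |Σ|/2 = 74.75.

74.75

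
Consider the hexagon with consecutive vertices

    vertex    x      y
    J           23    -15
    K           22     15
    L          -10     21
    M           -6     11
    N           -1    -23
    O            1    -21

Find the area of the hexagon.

Apply Gauss's area formula: 2A = Σ (x_i·y_{i+1} − x_{i+1}·y_i), indices taken mod 6.
J→K: (23)(15) − (22)(-15) = 675
K→L: (22)(21) − (-10)(15) = 612
L→M: (-10)(11) − (-6)(21) = 16
M→N: (-6)(-23) − (-1)(11) = 149
N→O: (-1)(-21) − (1)(-23) = 44
O→J: (1)(-15) − (23)(-21) = 468
Σ = 1964
Area = |Σ|/2 = 982.

982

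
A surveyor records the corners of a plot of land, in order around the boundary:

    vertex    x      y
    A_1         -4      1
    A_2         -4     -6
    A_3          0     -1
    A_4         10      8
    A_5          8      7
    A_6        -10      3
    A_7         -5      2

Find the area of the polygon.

Apply the shoelace (surveyor's) formula: 2A = Σ (x_i·y_{i+1} − x_{i+1}·y_i), indices taken mod 7.
Σ = (28) + (4) + (10) + (6) + (94) + (-5) + (3) = 140
Area = |Σ|/2 = 70.

70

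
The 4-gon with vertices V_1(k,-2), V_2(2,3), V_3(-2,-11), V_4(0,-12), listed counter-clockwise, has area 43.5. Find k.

The doubled signed area Σ (x_i y_{i+1} − x_{i+1} y_i) is linear in k.
With k=0 it equals 12; the coefficient of k is 15 (from the two edges through V_1).
So 15·k + 12 = 2·43.5 = 87 ⇒ k = 5.

5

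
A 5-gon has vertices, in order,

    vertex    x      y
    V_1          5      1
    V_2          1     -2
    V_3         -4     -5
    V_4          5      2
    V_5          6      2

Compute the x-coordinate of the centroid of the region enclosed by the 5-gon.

76/39

Apply the shoelace (surveyor's) formula. First the cross-terms c_i = x_i·y_{i+1} − x_{i+1}·y_i:
  -11, -13, 17, -2, -4  ⇒  2A = -13, A = -6.5.
Then Σ (x_i + x_{i+1})·c_i = -76, so x̄ = -76 / (6·(-6.5)) = 76/39.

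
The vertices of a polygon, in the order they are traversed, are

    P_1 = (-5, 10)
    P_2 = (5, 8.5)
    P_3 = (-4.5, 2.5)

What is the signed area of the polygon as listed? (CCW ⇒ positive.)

-37.125

Apply the shoelace (surveyor's) formula: 2A = Σ (x_i·y_{i+1} − x_{i+1}·y_i), indices taken mod 3.
Σ = (-92.5) + (50.75) + (-32.5) = -74.25
Signed area = Σ/2 = -37.125 (negative ⇒ clockwise traversal).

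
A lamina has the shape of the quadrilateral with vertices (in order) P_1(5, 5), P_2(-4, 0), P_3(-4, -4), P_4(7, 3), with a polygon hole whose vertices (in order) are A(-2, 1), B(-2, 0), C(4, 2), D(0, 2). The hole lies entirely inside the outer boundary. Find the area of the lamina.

Outer boundary:
Σ = (20) + (16) + (16) + (20) = 72
Area = |Σ|/2 = 36.
Hole:
Apply Gauss's area formula: 2A = Σ (x_i·y_{i+1} − x_{i+1}·y_i), indices taken mod 4.
A→B: (-2)(0) − (-2)(1) = 2
B→C: (-2)(2) − (4)(0) = -4
C→D: (4)(2) − (0)(2) = 8
D→A: (0)(1) − (-2)(2) = 4
Σ = 10
Area = |Σ|/2 = 5.
Net area = 36 − 5 = 31.

31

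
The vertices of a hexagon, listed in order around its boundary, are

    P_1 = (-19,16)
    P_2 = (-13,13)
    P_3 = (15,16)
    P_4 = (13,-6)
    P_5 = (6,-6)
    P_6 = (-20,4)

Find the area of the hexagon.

561

Apply the shoelace formula: 2A = Σ (x_i·y_{i+1} − x_{i+1}·y_i), indices taken mod 6.
Σ = (-39) + (-403) + (-298) + (-42) + (-96) + (-244) = -1122
Area = |Σ|/2 = 561.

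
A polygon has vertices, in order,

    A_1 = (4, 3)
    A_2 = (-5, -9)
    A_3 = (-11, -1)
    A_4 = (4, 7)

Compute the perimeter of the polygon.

46

|A_1A_2| = √((-9)² + (-12)²) = √225 = 15
|A_2A_3| = √((-6)² + (8)²) = √100 = 10
|A_3A_4| = √((15)² + (8)²) = √289 = 17
|A_4A_1| = √((0)² + (-4)²) = √16 = 4
Perimeter = 15 + 10 + 17 + 4 = 46.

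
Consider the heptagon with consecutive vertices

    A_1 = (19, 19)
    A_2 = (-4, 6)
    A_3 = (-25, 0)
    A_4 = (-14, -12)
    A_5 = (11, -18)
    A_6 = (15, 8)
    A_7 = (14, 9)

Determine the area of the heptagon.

Apply Gauss's area formula: 2A = Σ (x_i·y_{i+1} − x_{i+1}·y_i), indices taken mod 7.
Σ = (190) + (150) + (300) + (384) + (358) + (23) + (95) = 1500
Area = |Σ|/2 = 750.

750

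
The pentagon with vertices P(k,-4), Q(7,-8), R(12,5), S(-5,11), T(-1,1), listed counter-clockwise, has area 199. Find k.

The doubled signed area Σ (x_i y_{i+1} − x_{i+1} y_i) is linear in k.
With k=0 it equals 326; the coefficient of k is -9 (from the two edges through P).
So -9·k + 326 = 2·199 = 398 ⇒ k = -8.

-8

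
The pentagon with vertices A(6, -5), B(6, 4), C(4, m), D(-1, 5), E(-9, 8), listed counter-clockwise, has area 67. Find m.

6

The doubled signed area Σ (x_i y_{i+1} − x_{i+1} y_i) is linear in m.
With m=0 it equals 92; the coefficient of m is 7 (from the two edges through C).
So 7·m + 92 = 2·67 = 134 ⇒ m = 6.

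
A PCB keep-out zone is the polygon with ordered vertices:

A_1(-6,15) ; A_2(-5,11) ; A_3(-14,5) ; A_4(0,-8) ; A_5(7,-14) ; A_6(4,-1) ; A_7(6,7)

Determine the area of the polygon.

Apply the surveyor's formula: 2A = Σ (x_i·y_{i+1} − x_{i+1}·y_i), indices taken mod 7.
Cross-terms: 9, 129, 112, 56, 49, 34, 132  ⇒  Σ = 521
Area = |Σ|/2 = 260.5.

260.5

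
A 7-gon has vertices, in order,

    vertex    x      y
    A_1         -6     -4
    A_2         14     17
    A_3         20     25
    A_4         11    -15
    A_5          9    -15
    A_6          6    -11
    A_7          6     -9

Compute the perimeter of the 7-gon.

102

|A_1A_2| = √((20)² + (21)²) = √841 = 29
|A_2A_3| = √((6)² + (8)²) = √100 = 10
|A_3A_4| = √((-9)² + (-40)²) = √1681 = 41
|A_4A_5| = √((-2)² + (0)²) = √4 = 2
|A_5A_6| = √((-3)² + (4)²) = √25 = 5
|A_6A_7| = √((0)² + (2)²) = √4 = 2
|A_7A_1| = √((-12)² + (5)²) = √169 = 13
Perimeter = 29 + 10 + 41 + 2 + 5 + 2 + 13 = 102.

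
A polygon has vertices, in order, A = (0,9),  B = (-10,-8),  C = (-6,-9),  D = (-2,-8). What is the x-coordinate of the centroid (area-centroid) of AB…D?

-37/9

Apply the surveyor's formula. First the cross-terms c_i = x_i·y_{i+1} − x_{i+1}·y_i:
  90, 42, 30, -18  ⇒  2A = 144, A = 72.
Then Σ (x_i + x_{i+1})·c_i = -1776, so x̄ = -1776 / (6·72) = -37/9.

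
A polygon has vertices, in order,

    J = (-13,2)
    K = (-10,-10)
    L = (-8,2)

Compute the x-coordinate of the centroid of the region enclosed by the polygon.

-31/3

Apply the surveyor's formula. First the cross-terms c_i = x_i·y_{i+1} − x_{i+1}·y_i:
  150, -100, 10  ⇒  2A = 60, A = 30.
Then Σ (x_i + x_{i+1})·c_i = -1860, so x̄ = -1860 / (6·30) = -31/3.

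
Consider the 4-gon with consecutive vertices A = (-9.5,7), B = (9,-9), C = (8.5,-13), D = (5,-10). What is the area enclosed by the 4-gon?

Apply the shoelace formula: 2A = Σ (x_i·y_{i+1} − x_{i+1}·y_i), indices taken mod 4.
A→B: (-9.5)(-9) − (9)(7) = 22.5
B→C: (9)(-13) − (8.5)(-9) = -40.5
C→D: (8.5)(-10) − (5)(-13) = -20
D→A: (5)(7) − (-9.5)(-10) = -60
Σ = -98
Area = |Σ|/2 = 49.

49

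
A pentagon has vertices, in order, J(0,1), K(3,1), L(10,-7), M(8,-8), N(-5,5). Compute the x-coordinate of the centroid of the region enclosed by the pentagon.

13/3

Apply the shoelace formula. First the cross-terms c_i = x_i·y_{i+1} − x_{i+1}·y_i:
  -3, -31, -24, 0, -5  ⇒  2A = -63, A = -31.5.
Then Σ (x_i + x_{i+1})·c_i = -819, so x̄ = -819 / (6·(-31.5)) = 13/3.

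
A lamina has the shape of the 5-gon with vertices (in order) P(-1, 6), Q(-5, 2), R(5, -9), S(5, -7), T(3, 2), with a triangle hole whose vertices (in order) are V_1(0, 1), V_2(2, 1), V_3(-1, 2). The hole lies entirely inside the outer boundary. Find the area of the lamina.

Outer boundary:
Σ = (28) + (35) + (10) + (31) + (20) = 124
Area = |Σ|/2 = 62.
Hole:
Apply the surveyor's formula: 2A = Σ (x_i·y_{i+1} − x_{i+1}·y_i), indices taken mod 3.
V_1→V_2: (0)(1) − (2)(1) = -2
V_2→V_3: (2)(2) − (-1)(1) = 5
V_3→V_1: (-1)(1) − (0)(2) = -1
Σ = 2
Area = |Σ|/2 = 1.
Net area = 62 − 1 = 61.

61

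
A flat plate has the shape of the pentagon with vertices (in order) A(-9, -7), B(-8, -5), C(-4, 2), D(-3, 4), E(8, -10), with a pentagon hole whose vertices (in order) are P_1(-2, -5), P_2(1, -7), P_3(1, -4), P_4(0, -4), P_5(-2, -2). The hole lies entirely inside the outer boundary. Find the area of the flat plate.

94.5

Outer boundary:
Apply the shoelace (surveyor's) formula: 2A = Σ (x_i·y_{i+1} − x_{i+1}·y_i), indices taken mod 5.
A→B: (-9)(-5) − (-8)(-7) = -11
B→C: (-8)(2) − (-4)(-5) = -36
C→D: (-4)(4) − (-3)(2) = -10
D→E: (-3)(-10) − (8)(4) = -2
E→A: (8)(-7) − (-9)(-10) = -146
Σ = -205
Area = |Σ|/2 = 102.5.
Hole:
Cross-terms: 19, 3, -4, -8, 6  ⇒  Σ = 16
Area = |Σ|/2 = 8.
Net area = 102.5 − 8 = 94.5.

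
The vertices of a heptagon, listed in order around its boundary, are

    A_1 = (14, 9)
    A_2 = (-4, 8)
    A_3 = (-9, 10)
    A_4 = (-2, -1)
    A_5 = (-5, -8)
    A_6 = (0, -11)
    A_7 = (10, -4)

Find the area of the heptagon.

Apply the surveyor's formula: 2A = Σ (x_i·y_{i+1} − x_{i+1}·y_i), indices taken mod 7.
Cross-terms: 148, 32, 29, 11, 55, 110, 146  ⇒  Σ = 531
Area = |Σ|/2 = 265.5.

265.5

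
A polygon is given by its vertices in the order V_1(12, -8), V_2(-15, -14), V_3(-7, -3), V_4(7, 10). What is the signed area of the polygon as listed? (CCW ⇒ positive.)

-283

Σ = (-288) + (-53) + (-49) + (-176) = -566
Signed area = Σ/2 = -283 (negative ⇒ clockwise traversal).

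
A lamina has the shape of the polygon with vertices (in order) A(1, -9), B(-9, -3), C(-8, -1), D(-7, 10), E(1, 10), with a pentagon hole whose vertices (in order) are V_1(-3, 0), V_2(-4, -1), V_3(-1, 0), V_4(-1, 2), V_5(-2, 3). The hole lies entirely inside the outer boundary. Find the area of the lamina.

Outer boundary:
Σ = (-84) + (-15) + (-87) + (-80) + (-19) = -285
Area = |Σ|/2 = 142.5.
Hole:
Apply the shoelace (surveyor's) formula: 2A = Σ (x_i·y_{i+1} − x_{i+1}·y_i), indices taken mod 5.
Σ = (3) + (-1) + (-2) + (1) + (9) = 10
Area = |Σ|/2 = 5.
Net area = 142.5 − 5 = 137.5.

137.5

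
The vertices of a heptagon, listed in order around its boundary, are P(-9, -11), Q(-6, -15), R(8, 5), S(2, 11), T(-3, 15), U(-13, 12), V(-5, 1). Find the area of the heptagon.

285

Apply the surveyor's formula: 2A = Σ (x_i·y_{i+1} − x_{i+1}·y_i), indices taken mod 7.
P→Q: (-9)(-15) − (-6)(-11) = 69
Q→R: (-6)(5) − (8)(-15) = 90
R→S: (8)(11) − (2)(5) = 78
S→T: (2)(15) − (-3)(11) = 63
T→U: (-3)(12) − (-13)(15) = 159
U→V: (-13)(1) − (-5)(12) = 47
V→P: (-5)(-11) − (-9)(1) = 64
Σ = 570
Area = |Σ|/2 = 285.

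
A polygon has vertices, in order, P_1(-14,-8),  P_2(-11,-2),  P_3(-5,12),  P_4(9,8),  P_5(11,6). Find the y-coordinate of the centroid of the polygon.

Apply the shoelace formula. First the cross-terms c_i = x_i·y_{i+1} − x_{i+1}·y_i:
  -60, -142, -148, -34, -4  ⇒  2A = -388, A = -194.
Then Σ (y_i + y_{i+1})·c_i = -4248, so ȳ = -4248 / (6·(-194)) = 354/97.

354/97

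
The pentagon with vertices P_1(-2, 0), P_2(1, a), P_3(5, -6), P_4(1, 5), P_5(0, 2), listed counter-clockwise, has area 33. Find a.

Write out the shoelace sum; only the two edges meeting at P_2 involve a:
2·Area = [((-2)·a − 1·0) + (1·(-6) − 5·a)] + 37
       = -7·a + 31 = 66
⇒ a = -5.

-5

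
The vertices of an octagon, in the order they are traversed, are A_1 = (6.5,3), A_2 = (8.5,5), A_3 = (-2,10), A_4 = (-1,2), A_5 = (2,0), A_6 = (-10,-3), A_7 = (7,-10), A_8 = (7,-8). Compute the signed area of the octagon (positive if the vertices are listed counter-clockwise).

Apply the surveyor's formula: 2A = Σ (x_i·y_{i+1} − x_{i+1}·y_i), indices taken mod 8.
Σ = (7) + (95) + (6) + (-4) + (-6) + (121) + (14) + (73) = 306
Signed area = Σ/2 = 153 (positive ⇒ counter-clockwise traversal).

153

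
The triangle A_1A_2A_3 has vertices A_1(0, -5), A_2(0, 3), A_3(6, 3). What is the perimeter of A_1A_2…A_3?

|A_1A_2| = √((0)² + (8)²) = √64 = 8
|A_2A_3| = √((6)² + (0)²) = √36 = 6
|A_3A_1| = √((-6)² + (-8)²) = √100 = 10
Perimeter = 8 + 6 + 10 = 24.

24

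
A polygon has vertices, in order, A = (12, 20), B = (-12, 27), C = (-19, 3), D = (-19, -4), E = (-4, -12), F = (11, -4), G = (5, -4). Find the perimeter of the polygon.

|AB| = √((-24)² + (7)²) = √625 = 25
|BC| = √((-7)² + (-24)²) = √625 = 25
|CD| = √((0)² + (-7)²) = √49 = 7
|DE| = √((15)² + (-8)²) = √289 = 17
|EF| = √((15)² + (8)²) = √289 = 17
|FG| = √((-6)² + (0)²) = √36 = 6
|GA| = √((7)² + (24)²) = √625 = 25
Perimeter = 25 + 25 + 7 + 17 + 17 + 6 + 25 = 122.

122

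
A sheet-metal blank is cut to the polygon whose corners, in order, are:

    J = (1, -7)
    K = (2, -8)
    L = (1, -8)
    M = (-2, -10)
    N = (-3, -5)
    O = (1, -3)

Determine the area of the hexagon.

J→K: (1)(-8) − (2)(-7) = 6
K→L: (2)(-8) − (1)(-8) = -8
L→M: (1)(-10) − (-2)(-8) = -26
M→N: (-2)(-5) − (-3)(-10) = -20
N→O: (-3)(-3) − (1)(-5) = 14
O→J: (1)(-7) − (1)(-3) = -4
Σ = -38
Area = |Σ|/2 = 19.

19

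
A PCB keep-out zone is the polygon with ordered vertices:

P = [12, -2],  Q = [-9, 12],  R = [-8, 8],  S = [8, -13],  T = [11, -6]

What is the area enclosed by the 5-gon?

Apply Gauss's area formula: 2A = Σ (x_i·y_{i+1} − x_{i+1}·y_i), indices taken mod 5.
Σ = (126) + (24) + (40) + (95) + (50) = 335
Area = |Σ|/2 = 167.5.

167.5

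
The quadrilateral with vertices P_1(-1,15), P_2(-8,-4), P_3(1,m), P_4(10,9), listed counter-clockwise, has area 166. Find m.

-2

Write out the shoelace sum; only the two edges meeting at P_3 involve m:
2·Area = [((-8)·m − 1·(-4)) + (1·9 − 10·m)] + 283
       = -18·m + 296 = 332
⇒ m = -2.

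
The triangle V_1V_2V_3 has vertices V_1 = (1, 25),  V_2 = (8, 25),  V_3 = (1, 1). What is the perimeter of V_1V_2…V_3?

56

|V_1V_2| = √((7)² + (0)²) = √49 = 7
|V_2V_3| = √((-7)² + (-24)²) = √625 = 25
|V_3V_1| = √((0)² + (24)²) = √576 = 24
Perimeter = 7 + 25 + 24 = 56.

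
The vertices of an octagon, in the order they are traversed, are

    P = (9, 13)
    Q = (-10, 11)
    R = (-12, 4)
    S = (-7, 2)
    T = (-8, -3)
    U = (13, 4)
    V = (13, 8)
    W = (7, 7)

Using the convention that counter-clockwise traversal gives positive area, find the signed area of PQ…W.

Σ = (229) + (92) + (4) + (37) + (7) + (52) + (35) + (28) = 484
Signed area = Σ/2 = 242 (positive ⇒ counter-clockwise traversal).

242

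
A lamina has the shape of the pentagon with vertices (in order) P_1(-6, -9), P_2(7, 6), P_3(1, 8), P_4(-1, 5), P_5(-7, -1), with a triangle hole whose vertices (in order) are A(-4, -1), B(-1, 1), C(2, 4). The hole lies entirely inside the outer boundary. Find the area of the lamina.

90

Outer boundary:
Apply the shoelace formula: 2A = Σ (x_i·y_{i+1} − x_{i+1}·y_i), indices taken mod 5.
Σ = (27) + (50) + (13) + (36) + (57) = 183
Area = |Σ|/2 = 91.5.
Hole:
Apply the shoelace formula: 2A = Σ (x_i·y_{i+1} − x_{i+1}·y_i), indices taken mod 3.
Σ = (-5) + (-6) + (14) = 3
Area = |Σ|/2 = 1.5.
Net area = 91.5 − 1.5 = 90.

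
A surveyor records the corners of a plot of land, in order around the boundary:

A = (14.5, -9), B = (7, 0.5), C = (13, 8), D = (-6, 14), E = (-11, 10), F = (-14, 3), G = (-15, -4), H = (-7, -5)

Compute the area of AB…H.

417.125

Apply the shoelace (surveyor's) formula: 2A = Σ (x_i·y_{i+1} − x_{i+1}·y_i), indices taken mod 8.
A→B: (14.5)(0.5) − (7)(-9) = 70.25
B→C: (7)(8) − (13)(0.5) = 49.5
C→D: (13)(14) − (-6)(8) = 230
D→E: (-6)(10) − (-11)(14) = 94
E→F: (-11)(3) − (-14)(10) = 107
F→G: (-14)(-4) − (-15)(3) = 101
G→H: (-15)(-5) − (-7)(-4) = 47
H→A: (-7)(-9) − (14.5)(-5) = 135.5
Σ = 834.25
Area = |Σ|/2 = 417.125.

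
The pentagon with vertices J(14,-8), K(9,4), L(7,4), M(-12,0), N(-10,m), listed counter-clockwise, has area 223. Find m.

Write out the shoelace sum; only the two edges meeting at N involve m:
2·Area = [((-12)·m − (-10)·0) + ((-10)·(-8) − 14·m)] + 184
       = -26·m + 264 = 446
⇒ m = -7.

-7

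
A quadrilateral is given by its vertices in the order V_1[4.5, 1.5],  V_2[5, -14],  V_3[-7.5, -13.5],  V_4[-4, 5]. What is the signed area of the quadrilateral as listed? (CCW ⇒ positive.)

V_1→V_2: (4.5)(-14) − (5)(1.5) = -70.5
V_2→V_3: (5)(-13.5) − (-7.5)(-14) = -172.5
V_3→V_4: (-7.5)(5) − (-4)(-13.5) = -91.5
V_4→V_1: (-4)(1.5) − (4.5)(5) = -28.5
Σ = -363
Signed area = Σ/2 = -181.5 (negative ⇒ clockwise traversal).

-181.5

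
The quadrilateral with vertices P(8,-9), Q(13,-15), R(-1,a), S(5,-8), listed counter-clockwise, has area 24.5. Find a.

Write out the shoelace sum; only the two edges meeting at R involve a:
2·Area = [(13·a − (-1)·(-15)) + ((-1)·(-8) − 5·a)] + 16
       = 8·a + 9 = 49
⇒ a = 5.

5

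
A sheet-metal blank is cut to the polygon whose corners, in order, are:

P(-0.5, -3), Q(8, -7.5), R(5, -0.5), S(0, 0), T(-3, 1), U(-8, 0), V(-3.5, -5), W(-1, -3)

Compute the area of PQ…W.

Σ = (27.75) + (33.5) + (0) + (0) + (8) + (40) + (5.5) + (1.5) = 116.25
Area = |Σ|/2 = 58.125.

58.125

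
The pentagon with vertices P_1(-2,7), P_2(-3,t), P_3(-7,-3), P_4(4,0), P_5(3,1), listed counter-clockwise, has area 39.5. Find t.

2

Write out the shoelace sum; only the two edges meeting at P_2 involve t:
2·Area = [((-2)·t − (-3)·7) + ((-3)·(-3) − (-7)·t)] + 39
       = 5·t + 69 = 79
⇒ t = 2.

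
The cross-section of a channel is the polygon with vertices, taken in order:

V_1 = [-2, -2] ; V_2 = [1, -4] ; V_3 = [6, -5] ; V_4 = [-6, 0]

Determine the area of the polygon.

Σ = (10) + (19) + (-30) + (12) = 11
Area = |Σ|/2 = 5.5.

5.5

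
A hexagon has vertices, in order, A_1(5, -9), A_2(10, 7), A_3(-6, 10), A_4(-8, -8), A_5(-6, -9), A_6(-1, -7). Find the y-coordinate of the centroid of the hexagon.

65/124

Apply the shoelace (surveyor's) formula. First the cross-terms c_i = x_i·y_{i+1} − x_{i+1}·y_i:
  125, 142, 128, 24, 33, 44  ⇒  2A = 496, A = 248.
Then Σ (y_i + y_{i+1})·c_i = 780, so ȳ = 780 / (6·248) = 65/124.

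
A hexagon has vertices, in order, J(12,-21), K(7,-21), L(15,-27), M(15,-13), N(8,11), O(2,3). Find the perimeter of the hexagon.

|JK| = √((-5)² + (0)²) = √25 = 5
|KL| = √((8)² + (-6)²) = √100 = 10
|LM| = √((0)² + (14)²) = √196 = 14
|MN| = √((-7)² + (24)²) = √625 = 25
|NO| = √((-6)² + (-8)²) = √100 = 10
|OJ| = √((10)² + (-24)²) = √676 = 26
Perimeter = 5 + 10 + 14 + 25 + 10 + 26 = 90.

90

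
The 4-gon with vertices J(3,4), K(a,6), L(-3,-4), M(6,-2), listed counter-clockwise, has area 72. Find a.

The doubled signed area Σ (x_i y_{i+1} − x_{i+1} y_i) is linear in a.
With a=0 it equals 96; the coefficient of a is -8 (from the two edges through K).
So -8·a + 96 = 2·72 = 144 ⇒ a = -6.

-6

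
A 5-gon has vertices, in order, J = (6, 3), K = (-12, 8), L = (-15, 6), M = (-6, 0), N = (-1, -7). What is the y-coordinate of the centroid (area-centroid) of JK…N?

Apply the shoelace (surveyor's) formula. First the cross-terms c_i = x_i·y_{i+1} − x_{i+1}·y_i:
  84, 48, 36, 42, 39  ⇒  2A = 249, A = 124.5.
Then Σ (y_i + y_{i+1})·c_i = 1362, so ȳ = 1362 / (6·124.5) = 454/249.

454/249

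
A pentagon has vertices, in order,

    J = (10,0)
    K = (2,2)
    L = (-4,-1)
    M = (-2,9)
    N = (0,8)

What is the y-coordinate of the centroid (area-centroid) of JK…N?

Apply the shoelace formula. First the cross-terms c_i = x_i·y_{i+1} − x_{i+1}·y_i:
  20, 6, -38, -16, -80  ⇒  2A = -108, A = -54.
Then Σ (y_i + y_{i+1})·c_i = -1170, so ȳ = -1170 / (6·(-54)) = 65/18.

65/18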